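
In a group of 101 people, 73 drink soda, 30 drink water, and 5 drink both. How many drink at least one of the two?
|A∪B| = |A| + |B| - |A∩B| = 73 + 30 - 5 = 98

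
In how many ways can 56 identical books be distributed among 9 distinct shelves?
C(56+9-1, 9-1) = C(64, 8) = 4426165368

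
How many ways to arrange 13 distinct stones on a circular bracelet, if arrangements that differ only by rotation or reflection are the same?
(13-1)!/2 = 479001600/2 = 239500800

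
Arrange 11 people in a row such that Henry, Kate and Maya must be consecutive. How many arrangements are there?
Treat the 3 as one block: (11-3+1)! × 3! = 362880 × 6 = 2177280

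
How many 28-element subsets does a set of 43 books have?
C(43,28) = 43!/(28!×15!) = 151532656696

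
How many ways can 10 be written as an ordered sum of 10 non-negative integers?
C(10+10-1, 10-1) = C(19, 9) = 92378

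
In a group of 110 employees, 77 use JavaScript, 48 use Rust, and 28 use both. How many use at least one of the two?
|A∪B| = |A| + |B| - |A∩B| = 77 + 48 - 28 = 97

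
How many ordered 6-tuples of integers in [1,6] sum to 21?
Coefficient of x^21 in (x + x² + ... + x^6)^6. By inclusion-exclusion on dice exceeding 6: Σ_j (-1)^j C(6,j)·C(21-1-6j, 5) = C(6,0)·C(20,5) - C(6,1)·C(14,5) + C(6,2)·C(8,5) = 1·15504 - 6·2002 + 15·56 = 4332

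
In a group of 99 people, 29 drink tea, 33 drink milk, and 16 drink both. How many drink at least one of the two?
|A∪B| = |A| + |B| - |A∩B| = 29 + 33 - 16 = 46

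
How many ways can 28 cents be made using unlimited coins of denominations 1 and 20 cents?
Coefficient of x^28 in 1/(1-x^1) · 1/(1-x^20). Use j coins of 20 for j = 0..⌊28/20⌋ = 1, the rest in 1s: 1 + 1 = 2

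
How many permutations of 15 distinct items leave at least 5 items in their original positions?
Exactly j fixed points: C(15,j)·!(15-j); sum over j ≥ 5 (derangement numbers via !m = (m-1)·(!(m-1) + !(m-2)): !0..!10 = 1, 0, 1, 2, 9, 44, 265, 1854, 14833, 133496, 1334961). Σ_{j=5}^{15} C(15,j)·!(15-j) = C(15,5)·!10 + C(15,6)·!9 + C(15,7)·!8 + C(15,8)·!7 + C(15,9)·!6 + C(15,10)·!5 + C(15,11)·!4 + C(15,12)·!3 + C(15,13)·!2 + C(15,14)·!1 + C(15,15)·!0 = 3003·1334961 + 5005·133496 + 6435·14833 + 6435·1854 + 5005·265 + 3003·44 + 1365·9 + 455·2 + 105·1 + 15·0 + 1·1 = 4785887966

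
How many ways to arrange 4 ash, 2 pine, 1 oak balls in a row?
7! / (4! × 2! × 1!) = 105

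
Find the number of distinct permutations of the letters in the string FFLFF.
5! / (4! × 1!) = 5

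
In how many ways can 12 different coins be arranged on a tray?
12! = 479001600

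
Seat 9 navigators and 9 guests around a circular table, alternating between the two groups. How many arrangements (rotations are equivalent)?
Fix one of the navigators: (9-1)! ways for the remaining navigators, × 9! ways for the guests = 40320 × 362880 = 14631321600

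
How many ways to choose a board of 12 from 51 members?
C(51,12) = 51!/(12!×39!) = 158753389900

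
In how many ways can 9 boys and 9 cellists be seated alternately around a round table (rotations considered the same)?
Fix one of the boys: (9-1)! ways for the remaining boys, × 9! ways for the cellists = 40320 × 362880 = 14631321600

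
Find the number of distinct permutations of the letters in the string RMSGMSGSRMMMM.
13! / (2! × 2! × 3! × 6!) = 360360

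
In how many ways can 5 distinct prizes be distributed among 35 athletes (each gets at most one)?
P(35,5) = 35!/(35-5)! = 38955840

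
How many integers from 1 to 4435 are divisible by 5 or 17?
⌊4435/5⌋ + ⌊4435/17⌋ - ⌊4435/85⌋ = 887 + 260 - 52 = 1095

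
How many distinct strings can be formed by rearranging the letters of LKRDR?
5! / (1! × 1! × 1! × 2!) = 60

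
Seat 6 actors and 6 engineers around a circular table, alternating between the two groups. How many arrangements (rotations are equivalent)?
Fix one of the actors: (6-1)! ways for the remaining actors, × 6! ways for the engineers = 120 × 720 = 86400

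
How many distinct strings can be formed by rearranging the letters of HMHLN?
5! / (1! × 2! × 1! × 1!) = 60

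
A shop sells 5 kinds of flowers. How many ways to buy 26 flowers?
C(26+5-1, 5-1) = C(30, 4) = 27405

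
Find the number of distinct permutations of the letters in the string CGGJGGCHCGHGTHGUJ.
17! / (1! × 1! × 3! × 2! × 7! × 3!) = 980179200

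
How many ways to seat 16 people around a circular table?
Circular: fix one position, arrange the rest. (16-1)! = 1307674368000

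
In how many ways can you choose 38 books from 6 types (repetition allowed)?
C(38+6-1, 6-1) = C(43, 5) = 962598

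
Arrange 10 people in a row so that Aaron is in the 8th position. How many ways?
Fix one position: (10-1)! = 362880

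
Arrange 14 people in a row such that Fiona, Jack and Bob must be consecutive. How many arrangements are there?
Treat the 3 as one block: (14-3+1)! × 3! = 479001600 × 6 = 2874009600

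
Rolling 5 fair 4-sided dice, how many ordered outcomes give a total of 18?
Coefficient of x^18 in (x + x² + ... + x^4)^5. By inclusion-exclusion on dice exceeding 4: Σ_j (-1)^j C(5,j)·C(18-1-4j, 4) = C(5,0)·C(17,4) - C(5,1)·C(13,4) + C(5,2)·C(9,4) - C(5,3)·C(5,4) = 1·2380 - 5·715 + 10·126 - 10·5 = 15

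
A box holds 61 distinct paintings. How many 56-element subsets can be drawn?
C(61,56) = 61!/(56!×5!) = 5949147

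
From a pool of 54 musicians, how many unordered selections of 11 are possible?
C(54,11) = 54!/(11!×43!) = 95722852680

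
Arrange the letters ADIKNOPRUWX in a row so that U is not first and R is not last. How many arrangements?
By inclusion-exclusion: 11! - 2×(11-1)! + (11-2)! = 39916800 - 7257600 + 362880 = 33022080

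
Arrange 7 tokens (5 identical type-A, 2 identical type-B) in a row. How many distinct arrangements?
7! / (5! × 2!) = 21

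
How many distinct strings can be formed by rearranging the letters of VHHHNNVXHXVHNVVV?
16! / (3! × 2! × 6! × 5!) = 20180160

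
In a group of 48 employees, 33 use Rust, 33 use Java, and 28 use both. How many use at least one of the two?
|A∪B| = |A| + |B| - |A∩B| = 33 + 33 - 28 = 38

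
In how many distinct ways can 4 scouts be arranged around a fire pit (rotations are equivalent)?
Circular: fix one position, arrange the rest. (4-1)! = 6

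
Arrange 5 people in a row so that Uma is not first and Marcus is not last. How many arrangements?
By inclusion-exclusion: 5! - 2×(5-1)! + (5-2)! = 120 - 48 + 6 = 78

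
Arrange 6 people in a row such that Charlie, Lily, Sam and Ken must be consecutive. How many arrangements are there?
Treat the 4 as one block: (6-4+1)! × 4! = 6 × 24 = 144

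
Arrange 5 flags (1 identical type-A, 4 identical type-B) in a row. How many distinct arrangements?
5! / (1! × 4!) = 5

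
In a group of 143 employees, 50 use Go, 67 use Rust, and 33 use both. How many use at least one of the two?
|A∪B| = |A| + |B| - |A∩B| = 50 + 67 - 33 = 84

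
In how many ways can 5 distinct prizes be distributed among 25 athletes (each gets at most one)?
P(25,5) = 25!/(25-5)! = 6375600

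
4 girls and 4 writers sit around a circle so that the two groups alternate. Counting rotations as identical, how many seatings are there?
Fix one of the girls: (4-1)! ways for the remaining girls, × 4! ways for the writers = 6 × 24 = 144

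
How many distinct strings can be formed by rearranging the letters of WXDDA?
5! / (1! × 1! × 2! × 1!) = 60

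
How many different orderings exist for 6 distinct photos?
6! = 720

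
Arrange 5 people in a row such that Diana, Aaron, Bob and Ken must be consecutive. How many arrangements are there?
Treat the 4 as one block: (5-4+1)! × 4! = 2 × 24 = 48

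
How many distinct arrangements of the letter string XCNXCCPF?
8! / (1! × 1! × 2! × 3! × 1!) = 3360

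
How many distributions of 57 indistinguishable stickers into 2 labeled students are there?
C(57+2-1, 2-1) = C(58, 1) = 58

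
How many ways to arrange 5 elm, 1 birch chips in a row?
6! / (5! × 1!) = 6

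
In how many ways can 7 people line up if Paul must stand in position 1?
Fix one position: (7-1)! = 720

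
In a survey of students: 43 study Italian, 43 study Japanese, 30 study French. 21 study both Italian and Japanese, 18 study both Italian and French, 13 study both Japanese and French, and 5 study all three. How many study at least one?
|A∪B∪C| = 43+43+30-21-18-13+5 = 69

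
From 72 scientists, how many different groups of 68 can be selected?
C(72,68) = 72!/(68!×4!) = 1028790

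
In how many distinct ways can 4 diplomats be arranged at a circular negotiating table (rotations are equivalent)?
Circular: fix one position, arrange the rest. (4-1)! = 6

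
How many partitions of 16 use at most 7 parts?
By conjugation, equals partitions of 16 into parts ≤ 7. Let r_j(i) = number of partitions of i into parts ≤ j, for i = 0..16. r_1(i) = 1 for all i; r_j(i) = r_{j-1}(i) + r_j(i-j). Rows j = 2..7: ≤2: 1 1 2 2 3 3 4 4 5 5 6 6 7 7 8 8 9; ≤3: 1 1 2 3 4 5 7 8 10 12 14 16 19 21 24 27 30; ≤4: 1 1 2 3 5 6 9 11 15 18 23 27 34 39 47 54 64; ≤5: 1 1 2 3 5 7 10 13 18 23 30 37 47 57 70 84 101; ≤6: 1 1 2 3 5 7 11 14 20 26 35 44 58 71 90 110 136; ≤7: 1 1 2 3 5 7 11 15 21 28 38 49 65 82 105 131 164. r_7(16) = 164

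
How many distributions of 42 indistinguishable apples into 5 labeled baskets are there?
C(42+5-1, 5-1) = C(46, 4) = 163185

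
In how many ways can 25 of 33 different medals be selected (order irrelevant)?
C(33,25) = 33!/(25!×8!) = 13884156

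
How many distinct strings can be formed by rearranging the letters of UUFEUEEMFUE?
11! / (4! × 1! × 2! × 4!) = 34650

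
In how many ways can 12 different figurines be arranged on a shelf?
12! = 479001600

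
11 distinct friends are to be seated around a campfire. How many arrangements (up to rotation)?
Circular: fix one position, arrange the rest. (11-1)! = 3628800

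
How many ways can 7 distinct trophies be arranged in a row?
7! = 5040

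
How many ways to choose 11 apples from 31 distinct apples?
C(31,11) = 31!/(11!×20!) = 84672315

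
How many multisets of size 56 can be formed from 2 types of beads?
C(56+2-1, 2-1) = C(57, 1) = 57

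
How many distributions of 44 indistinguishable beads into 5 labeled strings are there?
C(44+5-1, 5-1) = C(48, 4) = 194580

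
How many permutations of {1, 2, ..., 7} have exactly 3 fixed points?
Choose the 3 fixed points C(7,3) = 35, derange the rest: !4 = Σ_{j=0}^{4} (-1)^j·4!/j! = 24 - 24 + 12 - 4 + 1 = 9. Product = 35 × 9 = 315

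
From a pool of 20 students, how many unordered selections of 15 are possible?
C(20,15) = 20!/(15!×5!) = 15504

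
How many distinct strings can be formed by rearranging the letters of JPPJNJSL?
8! / (3! × 1! × 2! × 1! × 1!) = 3360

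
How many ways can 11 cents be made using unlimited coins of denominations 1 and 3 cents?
Coefficient of x^11 in 1/(1-x^1) · 1/(1-x^3). Use j coins of 3 for j = 0..⌊11/3⌋ = 3, the rest in 1s: 3 + 1 = 4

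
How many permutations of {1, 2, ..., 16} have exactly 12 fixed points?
Choose the 12 fixed points C(16,12) = 1820, derange the rest: !4 = Σ_{j=0}^{4} (-1)^j·4!/j! = 24 - 24 + 12 - 4 + 1 = 9. Product = 1820 × 9 = 16380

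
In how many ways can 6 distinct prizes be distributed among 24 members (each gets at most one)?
P(24,6) = 24!/(24-6)! = 96909120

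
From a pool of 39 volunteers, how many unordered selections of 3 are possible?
C(39,3) = 39!/(3!×36!) = 9139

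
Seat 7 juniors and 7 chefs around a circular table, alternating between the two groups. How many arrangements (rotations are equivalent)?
Fix one of the juniors: (7-1)! ways for the remaining juniors, × 7! ways for the chefs = 720 × 5040 = 3628800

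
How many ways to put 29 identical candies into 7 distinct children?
C(29+7-1, 7-1) = C(35, 6) = 1623160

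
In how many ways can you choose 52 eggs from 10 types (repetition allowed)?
C(52+10-1, 10-1) = C(61, 9) = 17341763505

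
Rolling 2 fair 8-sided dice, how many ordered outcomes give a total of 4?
Coefficient of x^4 in (x + x² + ... + x^8)^2. By inclusion-exclusion on dice exceeding 8: Σ_j (-1)^j C(2,j)·C(4-1-8j, 1) = C(2,0)·C(3,1) = 1·3 = 3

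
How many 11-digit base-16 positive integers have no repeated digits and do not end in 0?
Last digit: 15 nonzero choices. First digit: 14 (nonzero, ≠last). Middle 9: P(14,9) = 726485760. Total = 152562009600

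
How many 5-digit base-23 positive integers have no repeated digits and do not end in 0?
Last digit: 22 nonzero choices. First digit: 21 (nonzero, ≠last). Middle 3: P(21,3) = 7980. Total = 3686760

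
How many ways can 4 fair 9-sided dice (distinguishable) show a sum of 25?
Coefficient of x^25 in (x + x² + ... + x^9)^4. By inclusion-exclusion on dice exceeding 9: Σ_j (-1)^j C(4,j)·C(25-1-9j, 3) = C(4,0)·C(24,3) - C(4,1)·C(15,3) + C(4,2)·C(6,3) = 1·2024 - 4·455 + 6·20 = 324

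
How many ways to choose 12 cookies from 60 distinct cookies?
C(60,12) = 60!/(12!×48!) = 1399358844975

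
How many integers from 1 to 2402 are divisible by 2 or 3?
⌊2402/2⌋ + ⌊2402/3⌋ - ⌊2402/6⌋ = 1201 + 800 - 400 = 1601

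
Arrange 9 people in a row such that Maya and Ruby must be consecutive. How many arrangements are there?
Treat the 2 as one block: (9-2+1)! × 2! = 40320 × 2 = 80640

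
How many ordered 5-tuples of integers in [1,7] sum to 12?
Coefficient of x^12 in (x + x² + ... + x^7)^5. By inclusion-exclusion on dice exceeding 7: Σ_j (-1)^j C(5,j)·C(12-1-7j, 4) = C(5,0)·C(11,4) - C(5,1)·C(4,4) = 1·330 - 5·1 = 325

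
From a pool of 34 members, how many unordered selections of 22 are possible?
C(34,22) = 34!/(22!×12!) = 548354040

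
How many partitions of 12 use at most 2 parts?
By conjugation, equals partitions of 12 into parts ≤ 2. Let r_j(i) = number of partitions of i into parts ≤ j, for i = 0..12. r_1(i) = 1 for all i; r_j(i) = r_{j-1}(i) + r_j(i-j). Rows j = 2..2: ≤2: 1 1 2 2 3 3 4 4 5 5 6 6 7. r_2(12) = 7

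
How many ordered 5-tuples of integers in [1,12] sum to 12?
Coefficient of x^12 in (x + x² + ... + x^12)^5. By inclusion-exclusion on dice exceeding 12: Σ_j (-1)^j C(5,j)·C(12-1-12j, 4) = C(5,0)·C(11,4) = 1·330 = 330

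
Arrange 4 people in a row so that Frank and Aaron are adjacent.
Treat as block: (4-1)! × 2! = 6 × 2 = 12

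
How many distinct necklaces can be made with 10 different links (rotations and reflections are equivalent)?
(10-1)!/2 = 362880/2 = 181440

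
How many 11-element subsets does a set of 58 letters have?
C(58,11) = 58!/(11!×47!) = 227692286640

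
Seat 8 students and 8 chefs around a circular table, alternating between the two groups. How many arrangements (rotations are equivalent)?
Fix one of the students: (8-1)! ways for the remaining students, × 8! ways for the chefs = 5040 × 40320 = 203212800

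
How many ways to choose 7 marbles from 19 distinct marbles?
C(19,7) = 19!/(7!×12!) = 50388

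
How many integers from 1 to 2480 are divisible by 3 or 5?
⌊2480/3⌋ + ⌊2480/5⌋ - ⌊2480/15⌋ = 826 + 496 - 165 = 1157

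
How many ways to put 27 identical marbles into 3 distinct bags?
C(27+3-1, 3-1) = C(29, 2) = 406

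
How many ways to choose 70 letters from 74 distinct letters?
C(74,70) = 74!/(70!×4!) = 1150626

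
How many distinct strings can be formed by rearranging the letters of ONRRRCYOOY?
10! / (2! × 1! × 1! × 3! × 3!) = 50400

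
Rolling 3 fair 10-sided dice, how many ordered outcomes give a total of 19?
Coefficient of x^19 in (x + x² + ... + x^10)^3. By inclusion-exclusion on dice exceeding 10: Σ_j (-1)^j C(3,j)·C(19-1-10j, 2) = C(3,0)·C(18,2) - C(3,1)·C(8,2) = 1·153 - 3·28 = 69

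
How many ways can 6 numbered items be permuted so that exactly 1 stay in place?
Choose the 1 fixed point C(6,1) = 6, derange the rest: !5 = Σ_{j=0}^{5} (-1)^j·5!/j! = 120 - 120 + 60 - 20 + 5 - 1 = 44. Product = 6 × 44 = 264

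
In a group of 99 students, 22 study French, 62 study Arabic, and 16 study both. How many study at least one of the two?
|A∪B| = |A| + |B| - |A∩B| = 22 + 62 - 16 = 68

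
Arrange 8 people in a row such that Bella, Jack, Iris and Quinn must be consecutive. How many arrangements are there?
Treat the 4 as one block: (8-4+1)! × 4! = 120 × 24 = 2880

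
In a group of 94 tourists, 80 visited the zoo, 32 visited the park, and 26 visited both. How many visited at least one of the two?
|A∪B| = |A| + |B| - |A∩B| = 80 + 32 - 26 = 86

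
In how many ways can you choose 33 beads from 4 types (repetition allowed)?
C(33+4-1, 4-1) = C(36, 3) = 7140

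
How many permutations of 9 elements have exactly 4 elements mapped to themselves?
Choose the 4 fixed points C(9,4) = 126, derange the rest: !5 = Σ_{j=0}^{5} (-1)^j·5!/j! = 120 - 120 + 60 - 20 + 5 - 1 = 44. Product = 126 × 44 = 5544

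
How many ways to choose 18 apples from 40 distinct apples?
C(40,18) = 40!/(18!×22!) = 113380261800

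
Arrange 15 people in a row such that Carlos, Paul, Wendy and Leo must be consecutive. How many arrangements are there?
Treat the 4 as one block: (15-4+1)! × 4! = 479001600 × 24 = 11496038400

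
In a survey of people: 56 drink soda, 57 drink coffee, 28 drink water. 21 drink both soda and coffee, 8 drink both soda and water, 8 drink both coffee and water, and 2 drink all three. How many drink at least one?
|A∪B∪C| = 56+57+28-21-8-8+2 = 106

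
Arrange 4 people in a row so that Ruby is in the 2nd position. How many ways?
Fix one position: (4-1)! = 6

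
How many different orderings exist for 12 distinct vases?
12! = 479001600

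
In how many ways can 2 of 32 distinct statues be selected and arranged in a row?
P(32,2) = 32!/(32-2)! = 992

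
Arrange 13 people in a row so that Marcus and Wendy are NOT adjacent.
Total - adjacent = 13! - (13-1)!×2 = 6227020800 - 958003200 = 5269017600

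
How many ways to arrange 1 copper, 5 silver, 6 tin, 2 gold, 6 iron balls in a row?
20! / (1! × 5! × 6! × 2! × 6!) = 19554575040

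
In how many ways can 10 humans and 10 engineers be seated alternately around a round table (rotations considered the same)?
Fix one of the humans: (10-1)! ways for the remaining humans, × 10! ways for the engineers = 362880 × 3628800 = 1316818944000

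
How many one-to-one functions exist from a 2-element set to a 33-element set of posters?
P(33,2) = 33!/(33-2)! = 1056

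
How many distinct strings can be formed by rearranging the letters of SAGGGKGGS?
9! / (1! × 5! × 2! × 1!) = 1512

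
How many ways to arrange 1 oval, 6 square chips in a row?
7! / (1! × 6!) = 7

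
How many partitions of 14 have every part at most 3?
Let r_j(i) = number of partitions of i into parts ≤ j, for i = 0..14. r_1(i) = 1 for all i; r_j(i) = r_{j-1}(i) + r_j(i-j). Rows j = 2..3: ≤2: 1 1 2 2 3 3 4 4 5 5 6 6 7 7 8; ≤3: 1 1 2 3 4 5 7 8 10 12 14 16 19 21 24. r_3(14) = 24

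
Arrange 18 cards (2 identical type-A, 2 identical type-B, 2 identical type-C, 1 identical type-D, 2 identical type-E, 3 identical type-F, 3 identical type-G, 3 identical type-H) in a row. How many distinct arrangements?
18! / (2! × 2! × 2! × 1! × 2! × 3! × 3! × 3!) = 1852538688000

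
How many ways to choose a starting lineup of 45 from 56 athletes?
C(56,45) = 56!/(45!×11!) = 148902215280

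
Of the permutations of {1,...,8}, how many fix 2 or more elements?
Exactly j fixed points: C(8,j)·!(8-j); sum over j ≥ 2 (derangement numbers via !m = (m-1)·(!(m-1) + !(m-2)): !0..!6 = 1, 0, 1, 2, 9, 44, 265). Σ_{j=2}^{8} C(8,j)·!(8-j) = C(8,2)·!6 + C(8,3)·!5 + C(8,4)·!4 + C(8,5)·!3 + C(8,6)·!2 + C(8,7)·!1 + C(8,8)·!0 = 28·265 + 56·44 + 70·9 + 56·2 + 28·1 + 8·0 + 1·1 = 10655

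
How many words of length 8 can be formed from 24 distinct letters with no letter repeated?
P(24,8) = 24!/(24-8)! = 29654190720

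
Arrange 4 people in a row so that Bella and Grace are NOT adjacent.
Total - adjacent = 4! - (4-1)!×2 = 24 - 12 = 12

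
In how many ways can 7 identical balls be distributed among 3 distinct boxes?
C(7+3-1, 3-1) = C(9, 2) = 36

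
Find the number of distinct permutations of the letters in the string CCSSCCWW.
8! / (4! × 2! × 2!) = 420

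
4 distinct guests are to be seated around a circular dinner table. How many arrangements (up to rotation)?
Circular: fix one position, arrange the rest. (4-1)! = 6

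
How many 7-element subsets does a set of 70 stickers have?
C(70,7) = 70!/(7!×63!) = 1198774720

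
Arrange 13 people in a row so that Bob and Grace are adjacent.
Treat as block: (13-1)! × 2! = 479001600 × 2 = 958003200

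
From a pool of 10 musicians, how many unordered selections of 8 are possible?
C(10,8) = 10!/(8!×2!) = 45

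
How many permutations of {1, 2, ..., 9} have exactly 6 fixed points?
Choose the 6 fixed points C(9,6) = 84, derange the rest: !3 = Σ_{j=0}^{3} (-1)^j·3!/j! = 6 - 6 + 3 - 1 = 2. Product = 84 × 2 = 168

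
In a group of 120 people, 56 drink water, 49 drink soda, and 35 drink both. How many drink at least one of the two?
|A∪B| = |A| + |B| - |A∩B| = 56 + 49 - 35 = 70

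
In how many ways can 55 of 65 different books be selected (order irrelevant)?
C(65,55) = 65!/(55!×10!) = 179013799328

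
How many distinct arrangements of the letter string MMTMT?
5! / (3! × 2!) = 10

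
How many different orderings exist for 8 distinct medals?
8! = 40320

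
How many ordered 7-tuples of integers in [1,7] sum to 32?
Coefficient of x^32 in (x + x² + ... + x^7)^7. By inclusion-exclusion on dice exceeding 7: Σ_j (-1)^j C(7,j)·C(32-1-7j, 6) = C(7,0)·C(31,6) - C(7,1)·C(24,6) + C(7,2)·C(17,6) - C(7,3)·C(10,6) = 1·736281 - 7·134596 + 21·12376 - 35·210 = 46655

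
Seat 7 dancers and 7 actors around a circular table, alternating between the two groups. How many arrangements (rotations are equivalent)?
Fix one of the dancers: (7-1)! ways for the remaining dancers, × 7! ways for the actors = 720 × 5040 = 3628800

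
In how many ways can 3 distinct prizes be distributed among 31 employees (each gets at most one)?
P(31,3) = 31!/(31-3)! = 26970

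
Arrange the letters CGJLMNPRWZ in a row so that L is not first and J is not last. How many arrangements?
By inclusion-exclusion: 10! - 2×(10-1)! + (10-2)! = 3628800 - 725760 + 40320 = 2943360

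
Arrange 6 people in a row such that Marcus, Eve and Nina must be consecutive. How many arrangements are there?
Treat the 3 as one block: (6-3+1)! × 3! = 24 × 6 = 144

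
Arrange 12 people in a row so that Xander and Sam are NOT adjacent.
Total - adjacent = 12! - (12-1)!×2 = 479001600 - 79833600 = 399168000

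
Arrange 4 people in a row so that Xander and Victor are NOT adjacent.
Total - adjacent = 4! - (4-1)!×2 = 24 - 12 = 12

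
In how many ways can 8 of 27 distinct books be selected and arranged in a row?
P(27,8) = 27!/(27-8)! = 89513424000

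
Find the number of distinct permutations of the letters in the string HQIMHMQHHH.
10! / (2! × 2! × 5! × 1!) = 7560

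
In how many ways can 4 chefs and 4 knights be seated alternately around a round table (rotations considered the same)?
Fix one of the chefs: (4-1)! ways for the remaining chefs, × 4! ways for the knights = 6 × 24 = 144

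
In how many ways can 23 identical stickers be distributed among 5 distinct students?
C(23+5-1, 5-1) = C(27, 4) = 17550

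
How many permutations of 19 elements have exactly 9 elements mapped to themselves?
Choose the 9 fixed points C(19,9) = 92378, derange the rest: !10 = Σ_{j=0}^{10} (-1)^j·10!/j! = 3628800 - 3628800 + 1814400 - 604800 + 151200 - 30240 + 5040 - 720 + 90 - 10 + 1 = 1334961. Product = 92378 × 1334961 = 123321027258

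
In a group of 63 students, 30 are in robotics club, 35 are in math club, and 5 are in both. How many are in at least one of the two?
|A∪B| = |A| + |B| - |A∩B| = 30 + 35 - 5 = 60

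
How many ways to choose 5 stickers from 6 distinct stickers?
C(6,5) = 6!/(5!×1!) = 6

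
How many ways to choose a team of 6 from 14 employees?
C(14,6) = 14!/(6!×8!) = 3003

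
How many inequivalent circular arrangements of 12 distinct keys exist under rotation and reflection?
(12-1)!/2 = 39916800/2 = 19958400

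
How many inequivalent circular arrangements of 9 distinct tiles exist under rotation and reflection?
(9-1)!/2 = 40320/2 = 20160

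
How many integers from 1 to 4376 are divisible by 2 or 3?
⌊4376/2⌋ + ⌊4376/3⌋ - ⌊4376/6⌋ = 2188 + 1458 - 729 = 2917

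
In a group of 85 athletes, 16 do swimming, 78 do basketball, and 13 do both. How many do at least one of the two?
|A∪B| = |A| + |B| - |A∩B| = 16 + 78 - 13 = 81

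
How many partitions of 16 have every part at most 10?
Let r_j(i) = number of partitions of i into parts ≤ j, for i = 0..16. r_1(i) = 1 for all i; r_j(i) = r_{j-1}(i) + r_j(i-j). Rows j = 2..10: ≤2: 1 1 2 2 3 3 4 4 5 5 6 6 7 7 8 8 9; ≤3: 1 1 2 3 4 5 7 8 10 12 14 16 19 21 24 27 30; ≤4: 1 1 2 3 5 6 9 11 15 18 23 27 34 39 47 54 64; ≤5: 1 1 2 3 5 7 10 13 18 23 30 37 47 57 70 84 101; ≤6: 1 1 2 3 5 7 11 14 20 26 35 44 58 71 90 110 136; ≤7: 1 1 2 3 5 7 11 15 21 28 38 49 65 82 105 131 164; ≤8: 1 1 2 3 5 7 11 15 22 29 40 52 70 89 116 146 186; ≤9: 1 1 2 3 5 7 11 15 22 30 41 54 73 94 123 157 201; ≤10: 1 1 2 3 5 7 11 15 22 30 42 55 75 97 128 164 212. r_10(16) = 212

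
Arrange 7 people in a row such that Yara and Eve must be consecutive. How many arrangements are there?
Treat the 2 as one block: (7-2+1)! × 2! = 720 × 2 = 1440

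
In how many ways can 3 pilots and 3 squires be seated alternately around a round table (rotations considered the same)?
Fix one of the pilots: (3-1)! ways for the remaining pilots, × 3! ways for the squires = 2 × 6 = 12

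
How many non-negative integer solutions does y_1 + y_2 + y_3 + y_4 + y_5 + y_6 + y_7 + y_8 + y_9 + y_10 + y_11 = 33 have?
C(33+11-1, 11-1) = C(43, 10) = 1917334783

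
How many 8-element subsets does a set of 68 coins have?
C(68,8) = 68!/(8!×60!) = 7392009768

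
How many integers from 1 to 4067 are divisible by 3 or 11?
⌊4067/3⌋ + ⌊4067/11⌋ - ⌊4067/33⌋ = 1355 + 369 - 123 = 1601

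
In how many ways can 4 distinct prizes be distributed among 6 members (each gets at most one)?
P(6,4) = 6!/(6-4)! = 360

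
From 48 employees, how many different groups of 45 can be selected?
C(48,45) = 48!/(45!×3!) = 17296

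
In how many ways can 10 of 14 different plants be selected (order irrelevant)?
C(14,10) = 14!/(10!×4!) = 1001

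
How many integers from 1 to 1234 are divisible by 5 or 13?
⌊1234/5⌋ + ⌊1234/13⌋ - ⌊1234/65⌋ = 246 + 94 - 18 = 322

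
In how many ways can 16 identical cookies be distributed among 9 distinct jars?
C(16+9-1, 9-1) = C(24, 8) = 735471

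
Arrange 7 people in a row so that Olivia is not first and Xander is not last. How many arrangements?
By inclusion-exclusion: 7! - 2×(7-1)! + (7-2)! = 5040 - 1440 + 120 = 3720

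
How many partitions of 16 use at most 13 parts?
By conjugation, equals partitions of 16 into parts ≤ 13. Let r_j(i) = number of partitions of i into parts ≤ j, for i = 0..16. r_1(i) = 1 for all i; r_j(i) = r_{j-1}(i) + r_j(i-j). Rows j = 2..13: ≤2: 1 1 2 2 3 3 4 4 5 5 6 6 7 7 8 8 9; ≤3: 1 1 2 3 4 5 7 8 10 12 14 16 19 21 24 27 30; ≤4: 1 1 2 3 5 6 9 11 15 18 23 27 34 39 47 54 64; ≤5: 1 1 2 3 5 7 10 13 18 23 30 37 47 57 70 84 101; ≤6: 1 1 2 3 5 7 11 14 20 26 35 44 58 71 90 110 136; ≤7: 1 1 2 3 5 7 11 15 21 28 38 49 65 82 105 131 164; ≤8: 1 1 2 3 5 7 11 15 22 29 40 52 70 89 116 146 186; ≤9: 1 1 2 3 5 7 11 15 22 30 41 54 73 94 123 157 201; ≤10: 1 1 2 3 5 7 11 15 22 30 42 55 75 97 128 164 212; ≤11: 1 1 2 3 5 7 11 15 22 30 42 56 76 99 131 169 219; ≤12: 1 1 2 3 5 7 11 15 22 30 42 56 77 100 133 172 224; ≤13: 1 1 2 3 5 7 11 15 22 30 42 56 77 101 134 174 227. r_13(16) = 227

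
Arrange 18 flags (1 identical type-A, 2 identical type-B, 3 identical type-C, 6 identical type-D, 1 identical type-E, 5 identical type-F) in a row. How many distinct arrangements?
18! / (1! × 2! × 3! × 6! × 1! × 5!) = 6175128960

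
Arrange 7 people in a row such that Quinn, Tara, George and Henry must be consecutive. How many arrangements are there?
Treat the 4 as one block: (7-4+1)! × 4! = 24 × 24 = 576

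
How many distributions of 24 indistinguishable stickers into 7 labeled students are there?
C(24+7-1, 7-1) = C(30, 6) = 593775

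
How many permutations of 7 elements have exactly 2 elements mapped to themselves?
Choose the 2 fixed points C(7,2) = 21, derange the rest: !5 = Σ_{j=0}^{5} (-1)^j·5!/j! = 120 - 120 + 60 - 20 + 5 - 1 = 44. Product = 21 × 44 = 924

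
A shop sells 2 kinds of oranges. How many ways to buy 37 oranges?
C(37+2-1, 2-1) = C(38, 1) = 38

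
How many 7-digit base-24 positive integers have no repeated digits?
First digit: 23 choices (nonzero). Then descending: 23 × 23 × 22 × 21 × 20 × 19 × 18 = 1671682320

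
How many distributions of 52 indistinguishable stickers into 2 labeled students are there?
C(52+2-1, 2-1) = C(53, 1) = 53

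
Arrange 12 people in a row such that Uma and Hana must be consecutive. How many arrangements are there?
Treat the 2 as one block: (12-2+1)! × 2! = 39916800 × 2 = 79833600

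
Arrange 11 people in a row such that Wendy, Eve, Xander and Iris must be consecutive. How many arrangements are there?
Treat the 4 as one block: (11-4+1)! × 4! = 40320 × 24 = 967680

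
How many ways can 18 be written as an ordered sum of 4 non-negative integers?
C(18+4-1, 4-1) = C(21, 3) = 1330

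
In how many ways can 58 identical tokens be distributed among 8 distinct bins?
C(58+8-1, 8-1) = C(65, 7) = 696190560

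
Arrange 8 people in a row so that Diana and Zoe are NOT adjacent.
Total - adjacent = 8! - (8-1)!×2 = 40320 - 10080 = 30240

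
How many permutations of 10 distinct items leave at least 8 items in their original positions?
Exactly j fixed points: C(10,j)·!(10-j); sum over j ≥ 8 (derangement numbers via !m = (m-1)·(!(m-1) + !(m-2)): !0..!2 = 1, 0, 1). Σ_{j=8}^{10} C(10,j)·!(10-j) = C(10,8)·!2 + C(10,9)·!1 + C(10,10)·!0 = 45·1 + 10·0 + 1·1 = 46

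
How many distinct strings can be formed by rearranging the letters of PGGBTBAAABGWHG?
14! / (1! × 1! × 1! × 3! × 4! × 1! × 3!) = 100900800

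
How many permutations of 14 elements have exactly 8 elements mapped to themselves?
Choose the 8 fixed points C(14,8) = 3003, derange the rest: !6 = Σ_{j=0}^{6} (-1)^j·6!/j! = 720 - 720 + 360 - 120 + 30 - 6 + 1 = 265. Product = 3003 × 265 = 795795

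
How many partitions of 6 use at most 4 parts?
By conjugation, equals partitions of 6 into parts ≤ 4. Let r_j(i) = number of partitions of i into parts ≤ j, for i = 0..6. r_1(i) = 1 for all i; r_j(i) = r_{j-1}(i) + r_j(i-j). Rows j = 2..4: ≤2: 1 1 2 2 3 3 4; ≤3: 1 1 2 3 4 5 7; ≤4: 1 1 2 3 5 6 9. r_4(6) = 9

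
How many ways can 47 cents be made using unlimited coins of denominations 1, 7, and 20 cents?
Coefficient of x^47 in 1/(1-x^1) · 1/(1-x^7) · 1/(1-x^20). Case on j = number of 20-cent coins (j = 0..2); remainder r = 47 - 20j is made from {1,7} in ⌊r/7⌋+1 ways. r = 47, 27, 7 → 7 + 4 + 2 = 13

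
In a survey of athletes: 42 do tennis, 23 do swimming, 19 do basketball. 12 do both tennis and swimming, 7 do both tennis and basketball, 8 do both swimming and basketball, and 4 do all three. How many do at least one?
|A∪B∪C| = 42+23+19-12-7-8+4 = 61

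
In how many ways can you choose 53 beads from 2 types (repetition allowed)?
C(53+2-1, 2-1) = C(54, 1) = 54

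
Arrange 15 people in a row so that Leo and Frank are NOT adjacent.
Total - adjacent = 15! - (15-1)!×2 = 1307674368000 - 174356582400 = 1133317785600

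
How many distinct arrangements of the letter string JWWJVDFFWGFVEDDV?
16! / (3! × 3! × 3! × 1! × 1! × 2! × 3!) = 8072064000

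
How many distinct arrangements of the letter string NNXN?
4! / (1! × 3!) = 4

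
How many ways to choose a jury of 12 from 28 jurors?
C(28,12) = 28!/(12!×16!) = 30421755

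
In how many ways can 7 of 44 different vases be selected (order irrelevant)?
C(44,7) = 44!/(7!×37!) = 38320568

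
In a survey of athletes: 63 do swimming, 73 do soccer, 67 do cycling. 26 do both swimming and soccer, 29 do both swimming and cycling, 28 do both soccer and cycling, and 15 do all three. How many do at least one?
|A∪B∪C| = 63+73+67-26-29-28+15 = 135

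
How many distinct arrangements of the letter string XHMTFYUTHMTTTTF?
15! / (2! × 1! × 2! × 1! × 2! × 1! × 6!) = 227026800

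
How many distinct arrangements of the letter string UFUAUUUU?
8! / (1! × 6! × 1!) = 56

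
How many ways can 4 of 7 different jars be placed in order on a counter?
P(7,4) = 7!/(7-4)! = 840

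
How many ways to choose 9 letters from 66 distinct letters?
C(66,9) = 66!/(9!×57!) = 37014131440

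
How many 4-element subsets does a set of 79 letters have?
C(79,4) = 79!/(4!×75!) = 1502501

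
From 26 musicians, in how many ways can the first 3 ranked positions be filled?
P(26,3) = 26!/(26-3)! = 15600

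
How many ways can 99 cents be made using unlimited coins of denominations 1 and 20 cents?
Coefficient of x^99 in 1/(1-x^1) · 1/(1-x^20). Use j coins of 20 for j = 0..⌊99/20⌋ = 4, the rest in 1s: 4 + 1 = 5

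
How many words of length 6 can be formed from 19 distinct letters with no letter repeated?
P(19,6) = 19!/(19-6)! = 19535040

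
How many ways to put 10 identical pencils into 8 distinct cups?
C(10+8-1, 8-1) = C(17, 7) = 19448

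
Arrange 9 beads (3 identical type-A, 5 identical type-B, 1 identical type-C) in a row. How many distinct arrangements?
9! / (3! × 5! × 1!) = 504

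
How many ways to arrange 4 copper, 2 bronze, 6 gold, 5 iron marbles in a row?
17! / (4! × 2! × 6! × 5!) = 85765680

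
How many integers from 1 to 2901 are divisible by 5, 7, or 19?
⌊2901/5⌋+⌊2901/7⌋+⌊2901/19⌋ - ⌊2901/35⌋-⌊2901/95⌋-⌊2901/133⌋ + ⌊2901/665⌋ = 580+414+152 - 82-30-21 + 4 = 1017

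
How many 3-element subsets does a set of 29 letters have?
C(29,3) = 29!/(3!×26!) = 3654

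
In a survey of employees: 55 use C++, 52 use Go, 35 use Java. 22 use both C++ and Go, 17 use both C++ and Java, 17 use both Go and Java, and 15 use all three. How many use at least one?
|A∪B∪C| = 55+52+35-22-17-17+15 = 101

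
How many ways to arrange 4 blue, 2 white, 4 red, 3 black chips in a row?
13! / (4! × 2! × 4! × 3!) = 900900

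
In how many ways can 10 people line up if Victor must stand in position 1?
Fix one position: (10-1)! = 362880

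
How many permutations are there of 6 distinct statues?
6! = 720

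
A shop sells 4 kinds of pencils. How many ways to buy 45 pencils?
C(45+4-1, 4-1) = C(48, 3) = 17296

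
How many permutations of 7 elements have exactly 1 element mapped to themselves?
Choose the 1 fixed point C(7,1) = 7, derange the rest: !6 = Σ_{j=0}^{6} (-1)^j·6!/j! = 720 - 720 + 360 - 120 + 30 - 6 + 1 = 265. Product = 7 × 265 = 1855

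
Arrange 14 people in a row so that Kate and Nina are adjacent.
Treat as block: (14-1)! × 2! = 6227020800 × 2 = 12454041600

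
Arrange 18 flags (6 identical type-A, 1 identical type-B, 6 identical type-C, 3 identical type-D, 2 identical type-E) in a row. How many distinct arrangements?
18! / (6! × 1! × 6! × 3! × 2!) = 1029188160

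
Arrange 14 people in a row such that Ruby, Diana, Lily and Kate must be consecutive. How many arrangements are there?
Treat the 4 as one block: (14-4+1)! × 4! = 39916800 × 24 = 958003200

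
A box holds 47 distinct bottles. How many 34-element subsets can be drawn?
C(47,34) = 47!/(34!×13!) = 140676848445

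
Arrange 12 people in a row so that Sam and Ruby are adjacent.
Treat as block: (12-1)! × 2! = 39916800 × 2 = 79833600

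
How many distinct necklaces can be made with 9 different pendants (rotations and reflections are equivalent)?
(9-1)!/2 = 40320/2 = 20160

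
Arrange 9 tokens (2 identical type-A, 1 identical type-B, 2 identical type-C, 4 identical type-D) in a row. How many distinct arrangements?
9! / (2! × 1! × 2! × 4!) = 3780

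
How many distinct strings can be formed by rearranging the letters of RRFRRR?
6! / (5! × 1!) = 6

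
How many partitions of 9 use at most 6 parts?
By conjugation, equals partitions of 9 into parts ≤ 6. Let r_j(i) = number of partitions of i into parts ≤ j, for i = 0..9. r_1(i) = 1 for all i; r_j(i) = r_{j-1}(i) + r_j(i-j). Rows j = 2..6: ≤2: 1 1 2 2 3 3 4 4 5 5; ≤3: 1 1 2 3 4 5 7 8 10 12; ≤4: 1 1 2 3 5 6 9 11 15 18; ≤5: 1 1 2 3 5 7 10 13 18 23; ≤6: 1 1 2 3 5 7 11 14 20 26. r_6(9) = 26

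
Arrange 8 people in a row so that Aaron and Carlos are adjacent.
Treat as block: (8-1)! × 2! = 5040 × 2 = 10080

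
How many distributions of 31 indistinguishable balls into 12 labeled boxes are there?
C(31+12-1, 12-1) = C(42, 11) = 4280561376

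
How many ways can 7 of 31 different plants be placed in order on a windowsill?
P(31,7) = 31!/(31-7)! = 13253058000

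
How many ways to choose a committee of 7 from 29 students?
C(29,7) = 29!/(7!×22!) = 1560780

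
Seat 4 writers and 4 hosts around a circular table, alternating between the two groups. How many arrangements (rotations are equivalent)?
Fix one of the writers: (4-1)! ways for the remaining writers, × 4! ways for the hosts = 6 × 24 = 144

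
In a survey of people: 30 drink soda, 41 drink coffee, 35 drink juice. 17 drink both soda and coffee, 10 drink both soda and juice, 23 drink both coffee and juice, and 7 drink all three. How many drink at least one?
|A∪B∪C| = 30+41+35-17-10-23+7 = 63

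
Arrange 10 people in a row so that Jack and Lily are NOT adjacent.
Total - adjacent = 10! - (10-1)!×2 = 3628800 - 725760 = 2903040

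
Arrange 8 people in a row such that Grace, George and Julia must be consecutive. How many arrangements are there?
Treat the 3 as one block: (8-3+1)! × 3! = 720 × 6 = 4320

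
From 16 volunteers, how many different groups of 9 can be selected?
C(16,9) = 16!/(9!×7!) = 11440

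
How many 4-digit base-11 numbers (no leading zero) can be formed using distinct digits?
First digit: 10 choices (nonzero). Then descending: 10 × 10 × 9 × 8 = 7200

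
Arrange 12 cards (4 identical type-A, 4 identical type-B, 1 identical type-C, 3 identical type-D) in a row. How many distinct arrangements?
12! / (4! × 4! × 1! × 3!) = 138600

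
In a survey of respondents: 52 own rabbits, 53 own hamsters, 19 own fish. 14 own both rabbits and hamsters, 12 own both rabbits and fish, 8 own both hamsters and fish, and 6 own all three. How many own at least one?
|A∪B∪C| = 52+53+19-14-12-8+6 = 96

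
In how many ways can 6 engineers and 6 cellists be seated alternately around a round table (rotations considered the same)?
Fix one of the engineers: (6-1)! ways for the remaining engineers, × 6! ways for the cellists = 120 × 720 = 86400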